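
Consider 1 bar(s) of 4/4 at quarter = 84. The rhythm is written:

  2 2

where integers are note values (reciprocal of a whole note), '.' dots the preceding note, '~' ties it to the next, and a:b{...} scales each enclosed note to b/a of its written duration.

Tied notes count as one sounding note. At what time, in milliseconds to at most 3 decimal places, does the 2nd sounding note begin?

note 2 onset = 2b = 1428.571ms

1. 0.0ms @ 0 + 1428.571ms (2)
2. 1428.571ms @ 2 + 1428.571ms (2)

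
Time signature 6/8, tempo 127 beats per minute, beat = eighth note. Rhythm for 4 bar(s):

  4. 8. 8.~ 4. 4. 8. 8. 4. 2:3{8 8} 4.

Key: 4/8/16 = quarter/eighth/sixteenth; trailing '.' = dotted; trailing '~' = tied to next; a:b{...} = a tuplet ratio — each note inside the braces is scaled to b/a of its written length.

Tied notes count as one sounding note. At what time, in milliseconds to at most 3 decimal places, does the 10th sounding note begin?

1. 0.0ms @ 0 + 1417.323ms (3)
2. 1417.323ms @ 3 + 708.661ms (3/2)
3. 2125.984ms @ 9/2 + 2125.984ms (9/2)
4. 4251.969ms @ 9 + 1417.323ms (3)
5. 5669.291ms @ 12 + 708.661ms (3/2)
6. 6377.953ms @ 27/2 + 708.661ms (3/2)
7. 7086.614ms @ 15 + 1417.323ms (3)
8. 8503.937ms @ 18 + 708.661ms (3/2)
9. 9212.598ms @ 39/2 + 708.661ms (3/2)
10. 9921.26ms @ 21 + 1417.323ms (3)

note 10 onset = 21b = 9921.26ms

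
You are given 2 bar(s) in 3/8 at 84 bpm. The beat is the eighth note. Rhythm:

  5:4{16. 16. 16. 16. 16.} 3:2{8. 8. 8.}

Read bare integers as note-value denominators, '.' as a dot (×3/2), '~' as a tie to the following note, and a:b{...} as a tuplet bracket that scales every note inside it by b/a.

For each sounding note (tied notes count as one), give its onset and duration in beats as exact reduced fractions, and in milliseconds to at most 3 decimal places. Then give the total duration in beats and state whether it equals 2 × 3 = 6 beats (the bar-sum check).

1) 0.0ms=0b +428.571ms=3/5b
2) 428.571ms=3/5b +428.571ms=3/5b
3) 857.143ms=6/5b +428.571ms=3/5b
4) 1285.714ms=9/5b +428.571ms=3/5b
5) 1714.286ms=12/5b +428.571ms=3/5b
6) 2142.857ms=3b +714.286ms=1b
7) 2857.143ms=4b +714.286ms=1b
8) 3571.429ms=5b +714.286ms=1b
Σ=6b of 6 (84bpm 3/8) — PASS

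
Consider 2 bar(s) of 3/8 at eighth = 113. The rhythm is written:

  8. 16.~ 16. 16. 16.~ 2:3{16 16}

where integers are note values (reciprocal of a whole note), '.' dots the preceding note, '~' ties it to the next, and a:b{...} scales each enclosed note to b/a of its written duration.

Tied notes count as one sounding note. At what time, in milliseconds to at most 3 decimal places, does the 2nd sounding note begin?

note 2 onset = 3/2b = 796.46ms

1. 0.0ms @ 0 + 796.46ms (3/2)
2. 796.46ms @ 3/2 + 796.46ms (3/2)
3. 1592.92ms @ 3 + 398.23ms (3/4)
4. 1991.15ms @ 15/4 + 796.46ms (3/2)
5. 2787.611ms @ 21/4 + 398.23ms (3/4)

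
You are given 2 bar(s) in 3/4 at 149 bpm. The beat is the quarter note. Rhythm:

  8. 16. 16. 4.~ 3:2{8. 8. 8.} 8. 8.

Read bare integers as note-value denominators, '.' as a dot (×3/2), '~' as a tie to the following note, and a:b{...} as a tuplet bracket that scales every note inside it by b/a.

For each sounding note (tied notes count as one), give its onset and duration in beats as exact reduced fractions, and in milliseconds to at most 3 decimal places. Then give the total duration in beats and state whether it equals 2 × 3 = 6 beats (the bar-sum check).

1) 0.0ms=0b +302.013ms=3/4b
2) 302.013ms=3/4b +151.007ms=3/8b
3) 453.02ms=9/8b +151.007ms=3/8b
4) 604.027ms=3/2b +805.369ms=2b
5) 1409.396ms=7/2b +201.342ms=1/2b
6) 1610.738ms=4b +201.342ms=1/2b
7) 1812.081ms=9/2b +302.013ms=3/4b
8) 2114.094ms=21/4b +302.013ms=3/4b
Σ=6b of 6 (149bpm 3/4) — PASS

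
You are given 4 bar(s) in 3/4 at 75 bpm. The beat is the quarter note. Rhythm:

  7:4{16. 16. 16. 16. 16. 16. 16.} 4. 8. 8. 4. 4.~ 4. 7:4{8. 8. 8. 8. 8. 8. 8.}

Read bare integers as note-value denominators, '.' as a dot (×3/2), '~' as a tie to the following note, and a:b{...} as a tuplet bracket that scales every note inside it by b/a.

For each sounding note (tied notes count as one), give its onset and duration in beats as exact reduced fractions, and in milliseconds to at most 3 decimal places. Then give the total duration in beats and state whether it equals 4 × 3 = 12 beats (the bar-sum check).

1) 0.0ms=0b +171.429ms=3/14b
2) 171.429ms=3/14b +171.429ms=3/14b
3) 342.857ms=3/7b +171.429ms=3/14b
4) 514.286ms=9/14b +171.429ms=3/14b
5) 685.714ms=6/7b +171.429ms=3/14b
6) 857.143ms=15/14b +171.429ms=3/14b
7) 1028.571ms=9/7b +171.429ms=3/14b
8) 1200.0ms=3/2b +1200.0ms=3/2b
9) 2400.0ms=3b +600.0ms=3/4b
10) 3000.0ms=15/4b +600.0ms=3/4b
11) 3600.0ms=9/2b +1200.0ms=3/2b
12) 4800.0ms=6b +2400.0ms=3b
13) 7200.0ms=9b +342.857ms=3/7b
14) 7542.857ms=66/7b +342.857ms=3/7b
15) 7885.714ms=69/7b +342.857ms=3/7b
16) 8228.571ms=72/7b +342.857ms=3/7b
17) 8571.429ms=75/7b +342.857ms=3/7b
18) 8914.286ms=78/7b +342.857ms=3/7b
19) 9257.143ms=81/7b +342.857ms=3/7b
Σ=12b of 12 (75bpm 3/4) — PASS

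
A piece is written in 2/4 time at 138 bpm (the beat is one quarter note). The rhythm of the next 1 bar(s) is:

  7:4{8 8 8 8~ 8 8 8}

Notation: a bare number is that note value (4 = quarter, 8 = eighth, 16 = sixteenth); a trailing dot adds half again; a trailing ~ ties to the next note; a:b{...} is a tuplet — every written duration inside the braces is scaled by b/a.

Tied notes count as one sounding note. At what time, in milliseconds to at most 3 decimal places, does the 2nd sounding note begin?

1. 0.0ms @ 0 + 124.224ms (2/7)
2. 124.224ms @ 2/7 + 124.224ms (2/7)
3. 248.447ms @ 4/7 + 124.224ms (2/7)
4. 372.671ms @ 6/7 + 248.447ms (4/7)
5. 621.118ms @ 10/7 + 124.224ms (2/7)
6. 745.342ms @ 12/7 + 124.224ms (2/7)

note 2 onset = 2/7b = 124.224ms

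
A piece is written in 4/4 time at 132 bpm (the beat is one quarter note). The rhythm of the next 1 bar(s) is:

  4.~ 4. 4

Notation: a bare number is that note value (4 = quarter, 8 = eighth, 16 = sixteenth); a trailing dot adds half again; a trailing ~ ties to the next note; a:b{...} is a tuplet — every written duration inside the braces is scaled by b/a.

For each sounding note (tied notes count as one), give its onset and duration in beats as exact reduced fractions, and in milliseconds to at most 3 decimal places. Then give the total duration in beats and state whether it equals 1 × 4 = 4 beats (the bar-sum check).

1) 0.0ms=0b +1363.636ms=3b
2) 1363.636ms=3b +454.545ms=1b
Σ=4b of 4 (132bpm 4/4) — PASS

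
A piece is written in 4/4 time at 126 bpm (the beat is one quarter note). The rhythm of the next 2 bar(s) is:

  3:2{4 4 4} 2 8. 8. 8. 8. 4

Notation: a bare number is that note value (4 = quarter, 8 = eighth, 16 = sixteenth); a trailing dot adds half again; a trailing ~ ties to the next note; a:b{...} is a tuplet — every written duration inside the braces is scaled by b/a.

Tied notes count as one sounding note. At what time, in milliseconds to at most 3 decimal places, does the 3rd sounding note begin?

note 3 onset = 4/3b = 634.921ms

1. 0.0ms @ 0 + 317.46ms (2/3)
2. 317.46ms @ 2/3 + 317.46ms (2/3)
3. 634.921ms @ 4/3 + 317.46ms (2/3)
4. 952.381ms @ 2 + 952.381ms (2)
5. 1904.762ms @ 4 + 357.143ms (3/4)
6. 2261.905ms @ 19/4 + 357.143ms (3/4)
7. 2619.048ms @ 11/2 + 357.143ms (3/4)
8. 2976.19ms @ 25/4 + 357.143ms (3/4)
9. 3333.333ms @ 7 + 476.19ms (1)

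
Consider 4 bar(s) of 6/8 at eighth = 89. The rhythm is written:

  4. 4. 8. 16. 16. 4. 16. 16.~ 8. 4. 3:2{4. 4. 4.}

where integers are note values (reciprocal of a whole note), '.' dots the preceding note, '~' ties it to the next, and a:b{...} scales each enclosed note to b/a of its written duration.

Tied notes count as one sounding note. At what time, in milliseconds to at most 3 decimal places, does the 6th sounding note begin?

1. 0.0ms @ 0 + 2022.472ms (3)
2. 2022.472ms @ 3 + 2022.472ms (3)
3. 4044.944ms @ 6 + 1011.236ms (3/2)
4. 5056.18ms @ 15/2 + 505.618ms (3/4)
5. 5561.798ms @ 33/4 + 505.618ms (3/4)
6. 6067.416ms @ 9 + 2022.472ms (3)
7. 8089.888ms @ 12 + 505.618ms (3/4)
8. 8595.506ms @ 51/4 + 1516.854ms (9/4)
9. 10112.36ms @ 15 + 2022.472ms (3)
10. 12134.831ms @ 18 + 1348.315ms (2)
11. 13483.146ms @ 20 + 1348.315ms (2)
12. 14831.461ms @ 22 + 1348.315ms (2)

note 6 onset = 9b = 6067.416ms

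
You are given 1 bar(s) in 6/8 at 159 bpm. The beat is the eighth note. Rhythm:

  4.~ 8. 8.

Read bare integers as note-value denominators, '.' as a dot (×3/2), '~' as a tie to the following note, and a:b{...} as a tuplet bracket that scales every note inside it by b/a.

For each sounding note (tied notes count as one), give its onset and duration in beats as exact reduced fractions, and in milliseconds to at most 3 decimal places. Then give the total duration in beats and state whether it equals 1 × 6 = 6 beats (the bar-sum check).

1) 0.0ms=0b +1698.113ms=9/2b
2) 1698.113ms=9/2b +566.038ms=3/2b
Σ=6b of 6 (159bpm 6/8) — PASS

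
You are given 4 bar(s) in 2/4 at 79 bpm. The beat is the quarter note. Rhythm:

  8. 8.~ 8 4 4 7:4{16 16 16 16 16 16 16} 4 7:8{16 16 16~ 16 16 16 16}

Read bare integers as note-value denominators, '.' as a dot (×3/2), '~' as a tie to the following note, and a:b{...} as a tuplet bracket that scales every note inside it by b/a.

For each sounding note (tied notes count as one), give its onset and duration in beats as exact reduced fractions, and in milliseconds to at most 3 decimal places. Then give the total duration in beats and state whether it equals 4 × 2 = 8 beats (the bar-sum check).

1) 0.0ms=0b +569.62ms=3/4b
2) 569.62ms=3/4b +949.367ms=5/4b
3) 1518.987ms=2b +759.494ms=1b
4) 2278.481ms=3b +759.494ms=1b
5) 3037.975ms=4b +108.499ms=1/7b
6) 3146.474ms=29/7b +108.499ms=1/7b
7) 3254.973ms=30/7b +108.499ms=1/7b
8) 3363.472ms=31/7b +108.499ms=1/7b
9) 3471.971ms=32/7b +108.499ms=1/7b
10) 3580.47ms=33/7b +108.499ms=1/7b
11) 3688.969ms=34/7b +108.499ms=1/7b
12) 3797.468ms=5b +759.494ms=1b
13) 4556.962ms=6b +216.998ms=2/7b
14) 4773.96ms=44/7b +216.998ms=2/7b
15) 4990.958ms=46/7b +433.996ms=4/7b
16) 5424.955ms=50/7b +216.998ms=2/7b
17) 5641.953ms=52/7b +216.998ms=2/7b
18) 5858.951ms=54/7b +216.998ms=2/7b
Σ=8b of 8 (79bpm 2/4) — PASS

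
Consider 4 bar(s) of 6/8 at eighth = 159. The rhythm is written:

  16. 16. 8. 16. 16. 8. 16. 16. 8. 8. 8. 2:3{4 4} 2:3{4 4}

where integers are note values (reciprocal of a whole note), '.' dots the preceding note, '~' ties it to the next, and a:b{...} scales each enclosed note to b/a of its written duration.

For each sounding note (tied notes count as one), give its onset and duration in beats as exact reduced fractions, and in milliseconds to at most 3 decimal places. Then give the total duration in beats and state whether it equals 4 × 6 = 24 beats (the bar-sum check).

1) 0.0ms=0b +283.019ms=3/4b
2) 283.019ms=3/4b +283.019ms=3/4b
3) 566.038ms=3/2b +566.038ms=3/2b
4) 1132.075ms=3b +283.019ms=3/4b
5) 1415.094ms=15/4b +283.019ms=3/4b
6) 1698.113ms=9/2b +566.038ms=3/2b
7) 2264.151ms=6b +283.019ms=3/4b
8) 2547.17ms=27/4b +283.019ms=3/4b
9) 2830.189ms=15/2b +566.038ms=3/2b
10) 3396.226ms=9b +566.038ms=3/2b
11) 3962.264ms=21/2b +566.038ms=3/2b
12) 4528.302ms=12b +1132.075ms=3b
13) 5660.377ms=15b +1132.075ms=3b
14) 6792.453ms=18b +1132.075ms=3b
15) 7924.528ms=21b +1132.075ms=3b
Σ=24b of 24 (159bpm 6/8) — PASS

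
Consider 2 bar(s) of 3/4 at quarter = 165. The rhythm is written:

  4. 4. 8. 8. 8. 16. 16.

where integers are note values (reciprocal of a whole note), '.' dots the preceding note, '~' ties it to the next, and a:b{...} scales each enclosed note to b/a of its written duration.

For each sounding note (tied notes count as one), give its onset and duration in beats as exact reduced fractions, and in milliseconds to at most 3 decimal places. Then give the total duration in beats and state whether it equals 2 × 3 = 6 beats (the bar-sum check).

1) 0.0ms=0b +545.455ms=3/2b
2) 545.455ms=3/2b +545.455ms=3/2b
3) 1090.909ms=3b +272.727ms=3/4b
4) 1363.636ms=15/4b +272.727ms=3/4b
5) 1636.364ms=9/2b +272.727ms=3/4b
6) 1909.091ms=21/4b +136.364ms=3/8b
7) 2045.455ms=45/8b +136.364ms=3/8b
Σ=6b of 6 (165bpm 3/4) — PASS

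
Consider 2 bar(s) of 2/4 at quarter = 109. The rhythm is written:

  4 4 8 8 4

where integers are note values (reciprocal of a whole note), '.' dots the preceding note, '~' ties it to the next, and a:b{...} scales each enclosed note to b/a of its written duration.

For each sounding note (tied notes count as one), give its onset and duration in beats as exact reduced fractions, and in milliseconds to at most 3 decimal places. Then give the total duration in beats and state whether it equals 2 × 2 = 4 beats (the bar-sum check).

1) 0.0ms=0b +550.459ms=1b
2) 550.459ms=1b +550.459ms=1b
3) 1100.917ms=2b +275.229ms=1/2b
4) 1376.147ms=5/2b +275.229ms=1/2b
5) 1651.376ms=3b +550.459ms=1b
Σ=4b of 4 (109bpm 2/4) — PASS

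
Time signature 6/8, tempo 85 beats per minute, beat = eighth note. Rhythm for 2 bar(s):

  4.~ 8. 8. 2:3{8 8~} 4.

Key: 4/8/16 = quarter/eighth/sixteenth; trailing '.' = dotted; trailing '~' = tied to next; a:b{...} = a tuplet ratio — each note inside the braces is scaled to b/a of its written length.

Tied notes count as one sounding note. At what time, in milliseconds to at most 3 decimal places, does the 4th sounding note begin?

note 4 onset = 15/2b = 5294.118ms

1. 0.0ms @ 0 + 3176.471ms (9/2)
2. 3176.471ms @ 9/2 + 1058.824ms (3/2)
3. 4235.294ms @ 6 + 1058.824ms (3/2)
4. 5294.118ms @ 15/2 + 3176.471ms (9/2)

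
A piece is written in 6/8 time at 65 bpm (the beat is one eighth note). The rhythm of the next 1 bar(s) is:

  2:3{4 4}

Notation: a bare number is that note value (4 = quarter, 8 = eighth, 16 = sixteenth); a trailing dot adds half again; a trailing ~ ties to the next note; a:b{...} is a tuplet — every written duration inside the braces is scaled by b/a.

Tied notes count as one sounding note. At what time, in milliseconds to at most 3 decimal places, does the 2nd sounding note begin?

note 2 onset = 3b = 2769.231ms

1. 0.0ms @ 0 + 2769.231ms (3)
2. 2769.231ms @ 3 + 2769.231ms (3)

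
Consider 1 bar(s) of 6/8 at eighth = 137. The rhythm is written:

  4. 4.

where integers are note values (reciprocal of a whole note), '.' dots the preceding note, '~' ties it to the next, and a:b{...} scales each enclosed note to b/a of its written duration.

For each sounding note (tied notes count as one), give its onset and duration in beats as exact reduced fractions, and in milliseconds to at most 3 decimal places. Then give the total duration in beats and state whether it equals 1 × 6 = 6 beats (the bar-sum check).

1) 0.0ms=0b +1313.869ms=3b
2) 1313.869ms=3b +1313.869ms=3b
Σ=6b of 6 (137bpm 6/8) — PASS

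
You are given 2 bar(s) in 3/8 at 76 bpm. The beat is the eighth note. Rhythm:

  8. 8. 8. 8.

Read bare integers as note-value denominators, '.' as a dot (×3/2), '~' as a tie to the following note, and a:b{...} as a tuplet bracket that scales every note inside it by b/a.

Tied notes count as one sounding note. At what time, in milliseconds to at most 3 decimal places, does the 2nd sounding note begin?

1. 0.0ms @ 0 + 1184.211ms (3/2)
2. 1184.211ms @ 3/2 + 1184.211ms (3/2)
3. 2368.421ms @ 3 + 1184.211ms (3/2)
4. 3552.632ms @ 9/2 + 1184.211ms (3/2)

note 2 onset = 3/2b = 1184.211ms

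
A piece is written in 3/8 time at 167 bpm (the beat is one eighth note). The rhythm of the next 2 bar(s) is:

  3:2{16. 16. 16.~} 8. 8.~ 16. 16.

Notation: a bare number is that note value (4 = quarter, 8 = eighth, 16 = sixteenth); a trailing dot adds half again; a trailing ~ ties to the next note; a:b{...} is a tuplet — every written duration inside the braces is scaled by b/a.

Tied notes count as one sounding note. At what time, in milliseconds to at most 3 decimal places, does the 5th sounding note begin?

note 5 onset = 21/4b = 1886.228ms

1. 0.0ms @ 0 + 179.641ms (1/2)
2. 179.641ms @ 1/2 + 179.641ms (1/2)
3. 359.281ms @ 1 + 718.563ms (2)
4. 1077.844ms @ 3 + 808.383ms (9/4)
5. 1886.228ms @ 21/4 + 269.461ms (3/4)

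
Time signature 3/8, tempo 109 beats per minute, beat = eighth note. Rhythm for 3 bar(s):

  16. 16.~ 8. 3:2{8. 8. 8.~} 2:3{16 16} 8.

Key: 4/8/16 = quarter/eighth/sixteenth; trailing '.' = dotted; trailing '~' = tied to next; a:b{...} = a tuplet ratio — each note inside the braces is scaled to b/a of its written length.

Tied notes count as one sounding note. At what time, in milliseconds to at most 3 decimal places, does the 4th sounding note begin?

1. 0.0ms @ 0 + 412.844ms (3/4)
2. 412.844ms @ 3/4 + 1238.532ms (9/4)
3. 1651.376ms @ 3 + 550.459ms (1)
4. 2201.835ms @ 4 + 550.459ms (1)
5. 2752.294ms @ 5 + 963.303ms (7/4)
6. 3715.596ms @ 27/4 + 412.844ms (3/4)
7. 4128.44ms @ 15/2 + 825.688ms (3/2)

note 4 onset = 4b = 2201.835ms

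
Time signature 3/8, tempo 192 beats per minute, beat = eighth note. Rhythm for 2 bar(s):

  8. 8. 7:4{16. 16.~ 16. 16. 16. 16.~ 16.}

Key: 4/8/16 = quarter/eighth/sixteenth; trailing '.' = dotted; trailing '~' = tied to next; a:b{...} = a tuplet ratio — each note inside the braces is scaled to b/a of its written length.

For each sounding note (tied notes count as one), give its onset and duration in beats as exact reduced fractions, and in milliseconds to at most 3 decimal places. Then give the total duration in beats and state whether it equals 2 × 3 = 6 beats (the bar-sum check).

1) 0.0ms=0b +468.75ms=3/2b
2) 468.75ms=3/2b +468.75ms=3/2b
3) 937.5ms=3b +133.929ms=3/7b
4) 1071.429ms=24/7b +267.857ms=6/7b
5) 1339.286ms=30/7b +133.929ms=3/7b
6) 1473.214ms=33/7b +133.929ms=3/7b
7) 1607.143ms=36/7b +267.857ms=6/7b
Σ=6b of 6 (192bpm 3/8) — PASS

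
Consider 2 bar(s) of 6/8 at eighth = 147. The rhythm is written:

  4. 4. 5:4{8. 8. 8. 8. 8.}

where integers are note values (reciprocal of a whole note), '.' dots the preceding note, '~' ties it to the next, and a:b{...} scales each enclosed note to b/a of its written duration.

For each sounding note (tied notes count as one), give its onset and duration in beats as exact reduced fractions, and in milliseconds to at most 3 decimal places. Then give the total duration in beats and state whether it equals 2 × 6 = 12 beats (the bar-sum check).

1) 0.0ms=0b +1224.49ms=3b
2) 1224.49ms=3b +1224.49ms=3b
3) 2448.98ms=6b +489.796ms=6/5b
4) 2938.776ms=36/5b +489.796ms=6/5b
5) 3428.571ms=42/5b +489.796ms=6/5b
6) 3918.367ms=48/5b +489.796ms=6/5b
7) 4408.163ms=54/5b +489.796ms=6/5b
Σ=12b of 12 (147bpm 6/8) — PASS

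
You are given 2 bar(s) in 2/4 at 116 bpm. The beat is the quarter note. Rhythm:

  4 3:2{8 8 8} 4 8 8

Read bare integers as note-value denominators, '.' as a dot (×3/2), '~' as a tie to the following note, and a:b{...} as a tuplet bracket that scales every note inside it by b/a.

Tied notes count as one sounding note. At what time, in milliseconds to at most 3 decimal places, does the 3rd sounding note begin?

note 3 onset = 4/3b = 689.655ms

1. 0.0ms @ 0 + 517.241ms (1)
2. 517.241ms @ 1 + 172.414ms (1/3)
3. 689.655ms @ 4/3 + 172.414ms (1/3)
4. 862.069ms @ 5/3 + 172.414ms (1/3)
5. 1034.483ms @ 2 + 517.241ms (1)
6. 1551.724ms @ 3 + 258.621ms (1/2)
7. 1810.345ms @ 7/2 + 258.621ms (1/2)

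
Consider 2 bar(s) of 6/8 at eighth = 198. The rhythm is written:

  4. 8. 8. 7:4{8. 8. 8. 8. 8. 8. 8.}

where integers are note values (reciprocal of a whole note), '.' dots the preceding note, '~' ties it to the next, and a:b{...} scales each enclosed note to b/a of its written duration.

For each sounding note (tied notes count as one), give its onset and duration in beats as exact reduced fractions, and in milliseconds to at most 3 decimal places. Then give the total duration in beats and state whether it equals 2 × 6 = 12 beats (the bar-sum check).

1) 0.0ms=0b +909.091ms=3b
2) 909.091ms=3b +454.545ms=3/2b
3) 1363.636ms=9/2b +454.545ms=3/2b
4) 1818.182ms=6b +259.74ms=6/7b
5) 2077.922ms=48/7b +259.74ms=6/7b
6) 2337.662ms=54/7b +259.74ms=6/7b
7) 2597.403ms=60/7b +259.74ms=6/7b
8) 2857.143ms=66/7b +259.74ms=6/7b
9) 3116.883ms=72/7b +259.74ms=6/7b
10) 3376.623ms=78/7b +259.74ms=6/7b
Σ=12b of 12 (198bpm 6/8) — PASS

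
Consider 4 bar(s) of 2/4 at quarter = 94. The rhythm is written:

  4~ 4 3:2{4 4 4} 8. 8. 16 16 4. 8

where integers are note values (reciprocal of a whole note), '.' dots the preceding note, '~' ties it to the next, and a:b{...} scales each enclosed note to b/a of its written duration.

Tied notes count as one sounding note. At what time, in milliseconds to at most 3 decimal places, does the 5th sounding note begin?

1. 0.0ms @ 0 + 1276.596ms (2)
2. 1276.596ms @ 2 + 425.532ms (2/3)
3. 1702.128ms @ 8/3 + 425.532ms (2/3)
4. 2127.66ms @ 10/3 + 425.532ms (2/3)
5. 2553.191ms @ 4 + 478.723ms (3/4)
6. 3031.915ms @ 19/4 + 478.723ms (3/4)
7. 3510.638ms @ 11/2 + 159.574ms (1/4)
8. 3670.213ms @ 23/4 + 159.574ms (1/4)
9. 3829.787ms @ 6 + 957.447ms (3/2)
10. 4787.234ms @ 15/2 + 319.149ms (1/2)

note 5 onset = 4b = 2553.191ms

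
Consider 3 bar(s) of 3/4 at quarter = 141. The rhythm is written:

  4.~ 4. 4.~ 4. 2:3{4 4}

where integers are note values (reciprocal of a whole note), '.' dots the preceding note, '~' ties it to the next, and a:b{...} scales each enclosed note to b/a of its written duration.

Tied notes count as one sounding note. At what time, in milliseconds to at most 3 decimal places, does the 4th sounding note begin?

1. 0.0ms @ 0 + 1276.596ms (3)
2. 1276.596ms @ 3 + 1276.596ms (3)
3. 2553.191ms @ 6 + 638.298ms (3/2)
4. 3191.489ms @ 15/2 + 638.298ms (3/2)

note 4 onset = 15/2b = 3191.489ms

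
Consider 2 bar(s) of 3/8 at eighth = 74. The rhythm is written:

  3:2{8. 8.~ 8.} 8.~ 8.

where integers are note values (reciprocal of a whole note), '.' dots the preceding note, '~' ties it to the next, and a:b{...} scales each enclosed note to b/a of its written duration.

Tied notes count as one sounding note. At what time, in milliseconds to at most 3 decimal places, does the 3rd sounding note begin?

1. 0.0ms @ 0 + 810.811ms (1)
2. 810.811ms @ 1 + 1621.622ms (2)
3. 2432.432ms @ 3 + 2432.432ms (3)

note 3 onset = 3b = 2432.432ms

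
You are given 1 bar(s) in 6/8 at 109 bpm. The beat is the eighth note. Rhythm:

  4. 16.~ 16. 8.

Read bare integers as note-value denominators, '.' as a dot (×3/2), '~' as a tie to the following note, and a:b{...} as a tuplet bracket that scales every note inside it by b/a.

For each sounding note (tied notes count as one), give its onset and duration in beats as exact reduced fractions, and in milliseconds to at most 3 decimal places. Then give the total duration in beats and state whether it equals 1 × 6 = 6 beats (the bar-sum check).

1) 0.0ms=0b +1651.376ms=3b
2) 1651.376ms=3b +825.688ms=3/2b
3) 2477.064ms=9/2b +825.688ms=3/2b
Σ=6b of 6 (109bpm 6/8) — PASS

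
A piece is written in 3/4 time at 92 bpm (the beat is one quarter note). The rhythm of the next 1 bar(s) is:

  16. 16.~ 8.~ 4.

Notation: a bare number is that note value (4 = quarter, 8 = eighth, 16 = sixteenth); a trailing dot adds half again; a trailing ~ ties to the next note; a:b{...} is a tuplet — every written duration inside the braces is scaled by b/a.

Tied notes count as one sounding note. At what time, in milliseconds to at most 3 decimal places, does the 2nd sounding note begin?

1. 0.0ms @ 0 + 244.565ms (3/8)
2. 244.565ms @ 3/8 + 1711.957ms (21/8)

note 2 onset = 3/8b = 244.565ms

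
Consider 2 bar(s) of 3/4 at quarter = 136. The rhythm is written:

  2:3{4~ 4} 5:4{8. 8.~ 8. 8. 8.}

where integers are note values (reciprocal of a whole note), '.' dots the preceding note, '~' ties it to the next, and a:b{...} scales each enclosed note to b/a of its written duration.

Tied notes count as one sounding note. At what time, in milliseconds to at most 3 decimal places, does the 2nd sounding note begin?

1. 0.0ms @ 0 + 1323.529ms (3)
2. 1323.529ms @ 3 + 264.706ms (3/5)
3. 1588.235ms @ 18/5 + 529.412ms (6/5)
4. 2117.647ms @ 24/5 + 264.706ms (3/5)
5. 2382.353ms @ 27/5 + 264.706ms (3/5)

note 2 onset = 3b = 1323.529ms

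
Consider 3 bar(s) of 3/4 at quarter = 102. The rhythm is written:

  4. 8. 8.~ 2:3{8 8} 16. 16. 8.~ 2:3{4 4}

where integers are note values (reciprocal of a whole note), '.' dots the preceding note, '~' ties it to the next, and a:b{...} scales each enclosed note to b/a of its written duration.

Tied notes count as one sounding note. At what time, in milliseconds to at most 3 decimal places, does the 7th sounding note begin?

note 7 onset = 21/4b = 3088.235ms

1. 0.0ms @ 0 + 882.353ms (3/2)
2. 882.353ms @ 3/2 + 441.176ms (3/4)
3. 1323.529ms @ 9/4 + 882.353ms (3/2)
4. 2205.882ms @ 15/4 + 441.176ms (3/4)
5. 2647.059ms @ 9/2 + 220.588ms (3/8)
6. 2867.647ms @ 39/8 + 220.588ms (3/8)
7. 3088.235ms @ 21/4 + 1323.529ms (9/4)
8. 4411.765ms @ 15/2 + 882.353ms (3/2)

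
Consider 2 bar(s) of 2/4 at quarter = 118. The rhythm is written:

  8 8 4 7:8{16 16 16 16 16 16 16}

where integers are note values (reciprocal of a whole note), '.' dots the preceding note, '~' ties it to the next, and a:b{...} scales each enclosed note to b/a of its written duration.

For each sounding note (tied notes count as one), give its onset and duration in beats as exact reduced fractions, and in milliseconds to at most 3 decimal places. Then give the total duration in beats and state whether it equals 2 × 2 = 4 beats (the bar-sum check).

1) 0.0ms=0b +254.237ms=1/2b
2) 254.237ms=1/2b +254.237ms=1/2b
3) 508.475ms=1b +508.475ms=1b
4) 1016.949ms=2b +145.278ms=2/7b
5) 1162.228ms=16/7b +145.278ms=2/7b
6) 1307.506ms=18/7b +145.278ms=2/7b
7) 1452.785ms=20/7b +145.278ms=2/7b
8) 1598.063ms=22/7b +145.278ms=2/7b
9) 1743.341ms=24/7b +145.278ms=2/7b
10) 1888.62ms=26/7b +145.278ms=2/7b
Σ=4b of 4 (118bpm 2/4) — PASS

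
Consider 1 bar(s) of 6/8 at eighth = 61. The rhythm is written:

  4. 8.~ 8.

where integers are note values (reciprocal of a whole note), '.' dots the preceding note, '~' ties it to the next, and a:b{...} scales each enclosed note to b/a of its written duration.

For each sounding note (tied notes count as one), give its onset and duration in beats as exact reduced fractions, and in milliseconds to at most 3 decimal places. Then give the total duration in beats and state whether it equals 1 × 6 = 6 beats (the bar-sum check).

1) 0.0ms=0b +2950.82ms=3b
2) 2950.82ms=3b +2950.82ms=3b
Σ=6b of 6 (61bpm 6/8) — PASS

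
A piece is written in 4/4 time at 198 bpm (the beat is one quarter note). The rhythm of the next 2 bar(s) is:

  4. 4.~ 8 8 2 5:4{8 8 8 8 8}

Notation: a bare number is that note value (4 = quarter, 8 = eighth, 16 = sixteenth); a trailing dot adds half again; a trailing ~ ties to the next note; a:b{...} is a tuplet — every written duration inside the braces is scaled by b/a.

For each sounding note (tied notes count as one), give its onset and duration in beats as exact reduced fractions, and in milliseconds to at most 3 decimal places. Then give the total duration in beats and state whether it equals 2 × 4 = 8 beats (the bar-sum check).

1) 0.0ms=0b +454.545ms=3/2b
2) 454.545ms=3/2b +606.061ms=2b
3) 1060.606ms=7/2b +151.515ms=1/2b
4) 1212.121ms=4b +606.061ms=2b
5) 1818.182ms=6b +121.212ms=2/5b
6) 1939.394ms=32/5b +121.212ms=2/5b
7) 2060.606ms=34/5b +121.212ms=2/5b
8) 2181.818ms=36/5b +121.212ms=2/5b
9) 2303.03ms=38/5b +121.212ms=2/5b
Σ=8b of 8 (198bpm 4/4) — PASS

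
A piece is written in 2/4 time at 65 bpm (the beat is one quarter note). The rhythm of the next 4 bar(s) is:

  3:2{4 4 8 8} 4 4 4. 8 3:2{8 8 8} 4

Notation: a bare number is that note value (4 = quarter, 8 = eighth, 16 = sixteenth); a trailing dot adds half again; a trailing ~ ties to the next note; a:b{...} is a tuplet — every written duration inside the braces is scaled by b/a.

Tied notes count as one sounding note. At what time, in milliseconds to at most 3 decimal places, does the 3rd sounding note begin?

note 3 onset = 4/3b = 1230.769ms

1. 0.0ms @ 0 + 615.385ms (2/3)
2. 615.385ms @ 2/3 + 615.385ms (2/3)
3. 1230.769ms @ 4/3 + 307.692ms (1/3)
4. 1538.462ms @ 5/3 + 307.692ms (1/3)
5. 1846.154ms @ 2 + 923.077ms (1)
6. 2769.231ms @ 3 + 923.077ms (1)
7. 3692.308ms @ 4 + 1384.615ms (3/2)
8. 5076.923ms @ 11/2 + 461.538ms (1/2)
9. 5538.462ms @ 6 + 307.692ms (1/3)
10. 5846.154ms @ 19/3 + 307.692ms (1/3)
11. 6153.846ms @ 20/3 + 307.692ms (1/3)
12. 6461.538ms @ 7 + 923.077ms (1)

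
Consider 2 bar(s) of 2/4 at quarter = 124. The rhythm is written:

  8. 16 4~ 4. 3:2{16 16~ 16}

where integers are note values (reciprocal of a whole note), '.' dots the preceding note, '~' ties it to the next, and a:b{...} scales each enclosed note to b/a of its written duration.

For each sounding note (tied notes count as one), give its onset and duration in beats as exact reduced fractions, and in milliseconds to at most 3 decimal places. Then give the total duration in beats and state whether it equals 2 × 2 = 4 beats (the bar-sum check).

1) 0.0ms=0b +362.903ms=3/4b
2) 362.903ms=3/4b +120.968ms=1/4b
3) 483.871ms=1b +1209.677ms=5/2b
4) 1693.548ms=7/2b +80.645ms=1/6b
5) 1774.194ms=11/3b +161.29ms=1/3b
Σ=4b of 4 (124bpm 2/4) — PASS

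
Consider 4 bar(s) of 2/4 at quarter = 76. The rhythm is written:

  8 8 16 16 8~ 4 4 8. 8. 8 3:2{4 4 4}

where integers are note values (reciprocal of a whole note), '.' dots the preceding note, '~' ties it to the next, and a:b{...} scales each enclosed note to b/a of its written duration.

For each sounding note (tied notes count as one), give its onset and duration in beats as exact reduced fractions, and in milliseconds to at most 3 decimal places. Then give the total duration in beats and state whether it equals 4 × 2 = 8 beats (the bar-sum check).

1) 0.0ms=0b +394.737ms=1/2b
2) 394.737ms=1/2b +394.737ms=1/2b
3) 789.474ms=1b +197.368ms=1/4b
4) 986.842ms=5/4b +197.368ms=1/4b
5) 1184.211ms=3/2b +1184.211ms=3/2b
6) 2368.421ms=3b +789.474ms=1b
7) 3157.895ms=4b +592.105ms=3/4b
8) 3750.0ms=19/4b +592.105ms=3/4b
9) 4342.105ms=11/2b +394.737ms=1/2b
10) 4736.842ms=6b +526.316ms=2/3b
11) 5263.158ms=20/3b +526.316ms=2/3b
12) 5789.474ms=22/3b +526.316ms=2/3b
Σ=8b of 8 (76bpm 2/4) — PASS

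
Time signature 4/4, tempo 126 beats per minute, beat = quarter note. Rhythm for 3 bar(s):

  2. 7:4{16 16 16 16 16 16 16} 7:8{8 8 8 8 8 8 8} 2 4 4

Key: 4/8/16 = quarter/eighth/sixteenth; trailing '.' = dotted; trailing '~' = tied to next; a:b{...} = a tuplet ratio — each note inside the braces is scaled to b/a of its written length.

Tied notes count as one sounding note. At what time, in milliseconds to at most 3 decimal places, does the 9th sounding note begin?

note 9 onset = 4b = 1904.762ms

1. 0.0ms @ 0 + 1428.571ms (3)
2. 1428.571ms @ 3 + 68.027ms (1/7)
3. 1496.599ms @ 22/7 + 68.027ms (1/7)
4. 1564.626ms @ 23/7 + 68.027ms (1/7)
5. 1632.653ms @ 24/7 + 68.027ms (1/7)
6. 1700.68ms @ 25/7 + 68.027ms (1/7)
7. 1768.707ms @ 26/7 + 68.027ms (1/7)
8. 1836.735ms @ 27/7 + 68.027ms (1/7)
9. 1904.762ms @ 4 + 272.109ms (4/7)
10. 2176.871ms @ 32/7 + 272.109ms (4/7)
11. 2448.98ms @ 36/7 + 272.109ms (4/7)
12. 2721.088ms @ 40/7 + 272.109ms (4/7)
13. 2993.197ms @ 44/7 + 272.109ms (4/7)
14. 3265.306ms @ 48/7 + 272.109ms (4/7)
15. 3537.415ms @ 52/7 + 272.109ms (4/7)
16. 3809.524ms @ 8 + 952.381ms (2)
17. 4761.905ms @ 10 + 476.19ms (1)
18. 5238.095ms @ 11 + 476.19ms (1)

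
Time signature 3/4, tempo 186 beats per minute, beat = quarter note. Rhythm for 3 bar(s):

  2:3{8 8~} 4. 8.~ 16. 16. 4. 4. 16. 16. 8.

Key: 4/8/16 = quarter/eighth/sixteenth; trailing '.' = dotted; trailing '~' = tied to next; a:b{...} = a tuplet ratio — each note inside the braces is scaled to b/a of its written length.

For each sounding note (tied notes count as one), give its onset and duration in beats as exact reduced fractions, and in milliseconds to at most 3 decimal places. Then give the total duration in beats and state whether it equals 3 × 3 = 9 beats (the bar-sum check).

1) 0.0ms=0b +241.935ms=3/4b
2) 241.935ms=3/4b +725.806ms=9/4b
3) 967.742ms=3b +362.903ms=9/8b
4) 1330.645ms=33/8b +120.968ms=3/8b
5) 1451.613ms=9/2b +483.871ms=3/2b
6) 1935.484ms=6b +483.871ms=3/2b
7) 2419.355ms=15/2b +120.968ms=3/8b
8) 2540.323ms=63/8b +120.968ms=3/8b
9) 2661.29ms=33/4b +241.935ms=3/4b
Σ=9b of 9 (186bpm 3/4) — PASS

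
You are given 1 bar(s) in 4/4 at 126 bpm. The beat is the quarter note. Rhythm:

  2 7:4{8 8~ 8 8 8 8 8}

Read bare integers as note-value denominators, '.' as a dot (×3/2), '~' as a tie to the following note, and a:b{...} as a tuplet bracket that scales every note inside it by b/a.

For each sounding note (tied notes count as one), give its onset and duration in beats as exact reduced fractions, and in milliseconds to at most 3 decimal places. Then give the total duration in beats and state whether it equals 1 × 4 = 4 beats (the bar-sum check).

1) 0.0ms=0b +952.381ms=2b
2) 952.381ms=2b +136.054ms=2/7b
3) 1088.435ms=16/7b +272.109ms=4/7b
4) 1360.544ms=20/7b +136.054ms=2/7b
5) 1496.599ms=22/7b +136.054ms=2/7b
6) 1632.653ms=24/7b +136.054ms=2/7b
7) 1768.707ms=26/7b +136.054ms=2/7b
Σ=4b of 4 (126bpm 4/4) — PASS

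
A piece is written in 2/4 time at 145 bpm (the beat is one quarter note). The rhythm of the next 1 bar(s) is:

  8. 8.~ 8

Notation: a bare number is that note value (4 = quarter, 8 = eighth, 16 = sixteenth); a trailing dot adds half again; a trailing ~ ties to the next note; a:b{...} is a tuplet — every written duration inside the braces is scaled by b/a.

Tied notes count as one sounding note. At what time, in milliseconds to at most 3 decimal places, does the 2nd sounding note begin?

1. 0.0ms @ 0 + 310.345ms (3/4)
2. 310.345ms @ 3/4 + 517.241ms (5/4)

note 2 onset = 3/4b = 310.345ms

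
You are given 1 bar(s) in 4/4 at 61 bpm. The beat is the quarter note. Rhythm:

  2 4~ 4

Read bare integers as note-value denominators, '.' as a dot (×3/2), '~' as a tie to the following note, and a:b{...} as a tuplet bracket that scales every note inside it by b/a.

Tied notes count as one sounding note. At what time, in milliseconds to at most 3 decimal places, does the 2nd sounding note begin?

1. 0.0ms @ 0 + 1967.213ms (2)
2. 1967.213ms @ 2 + 1967.213ms (2)

note 2 onset = 2b = 1967.213ms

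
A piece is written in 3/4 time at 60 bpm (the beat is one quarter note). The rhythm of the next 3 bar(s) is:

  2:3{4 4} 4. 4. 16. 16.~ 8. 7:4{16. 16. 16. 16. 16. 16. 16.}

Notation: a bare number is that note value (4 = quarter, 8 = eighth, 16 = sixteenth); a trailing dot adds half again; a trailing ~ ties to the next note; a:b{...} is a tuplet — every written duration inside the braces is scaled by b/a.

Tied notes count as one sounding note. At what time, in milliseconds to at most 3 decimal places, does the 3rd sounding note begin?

1. 0.0ms @ 0 + 1500.0ms (3/2)
2. 1500.0ms @ 3/2 + 1500.0ms (3/2)
3. 3000.0ms @ 3 + 1500.0ms (3/2)
4. 4500.0ms @ 9/2 + 1500.0ms (3/2)
5. 6000.0ms @ 6 + 375.0ms (3/8)
6. 6375.0ms @ 51/8 + 1125.0ms (9/8)
7. 7500.0ms @ 15/2 + 214.286ms (3/14)
8. 7714.286ms @ 54/7 + 214.286ms (3/14)
9. 7928.571ms @ 111/14 + 214.286ms (3/14)
10. 8142.857ms @ 57/7 + 214.286ms (3/14)
11. 8357.143ms @ 117/14 + 214.286ms (3/14)
12. 8571.429ms @ 60/7 + 214.286ms (3/14)
13. 8785.714ms @ 123/14 + 214.286ms (3/14)

note 3 onset = 3b = 3000.0ms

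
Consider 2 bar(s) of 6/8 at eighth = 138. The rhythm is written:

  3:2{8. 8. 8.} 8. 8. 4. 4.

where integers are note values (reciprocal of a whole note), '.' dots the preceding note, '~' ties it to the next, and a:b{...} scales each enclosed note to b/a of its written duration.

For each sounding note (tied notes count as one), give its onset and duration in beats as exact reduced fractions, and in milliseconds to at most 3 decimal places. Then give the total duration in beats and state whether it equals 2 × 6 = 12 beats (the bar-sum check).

1) 0.0ms=0b +434.783ms=1b
2) 434.783ms=1b +434.783ms=1b
3) 869.565ms=2b +434.783ms=1b
4) 1304.348ms=3b +652.174ms=3/2b
5) 1956.522ms=9/2b +652.174ms=3/2b
6) 2608.696ms=6b +1304.348ms=3b
7) 3913.043ms=9b +1304.348ms=3b
Σ=12b of 12 (138bpm 6/8) — PASS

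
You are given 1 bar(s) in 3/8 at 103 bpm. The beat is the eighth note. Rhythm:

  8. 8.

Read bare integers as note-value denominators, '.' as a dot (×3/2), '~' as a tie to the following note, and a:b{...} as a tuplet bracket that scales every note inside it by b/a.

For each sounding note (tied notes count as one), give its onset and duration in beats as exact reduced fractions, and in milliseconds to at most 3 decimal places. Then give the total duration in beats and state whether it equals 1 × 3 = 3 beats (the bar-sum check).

1) 0.0ms=0b +873.786ms=3/2b
2) 873.786ms=3/2b +873.786ms=3/2b
Σ=3b of 3 (103bpm 3/8) — PASS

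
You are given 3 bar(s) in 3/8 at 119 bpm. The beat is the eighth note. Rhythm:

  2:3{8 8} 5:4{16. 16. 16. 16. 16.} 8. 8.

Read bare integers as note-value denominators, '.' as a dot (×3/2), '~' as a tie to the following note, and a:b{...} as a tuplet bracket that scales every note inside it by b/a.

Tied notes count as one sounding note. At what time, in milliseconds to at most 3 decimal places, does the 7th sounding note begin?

1. 0.0ms @ 0 + 756.303ms (3/2)
2. 756.303ms @ 3/2 + 756.303ms (3/2)
3. 1512.605ms @ 3 + 302.521ms (3/5)
4. 1815.126ms @ 18/5 + 302.521ms (3/5)
5. 2117.647ms @ 21/5 + 302.521ms (3/5)
6. 2420.168ms @ 24/5 + 302.521ms (3/5)
7. 2722.689ms @ 27/5 + 302.521ms (3/5)
8. 3025.21ms @ 6 + 756.303ms (3/2)
9. 3781.513ms @ 15/2 + 756.303ms (3/2)

note 7 onset = 27/5b = 2722.689ms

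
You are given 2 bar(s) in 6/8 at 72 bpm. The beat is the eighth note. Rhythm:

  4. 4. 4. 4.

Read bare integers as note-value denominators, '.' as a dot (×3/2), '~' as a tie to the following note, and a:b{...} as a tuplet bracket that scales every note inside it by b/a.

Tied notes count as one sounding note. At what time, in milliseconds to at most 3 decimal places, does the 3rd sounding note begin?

1. 0.0ms @ 0 + 2500.0ms (3)
2. 2500.0ms @ 3 + 2500.0ms (3)
3. 5000.0ms @ 6 + 2500.0ms (3)
4. 7500.0ms @ 9 + 2500.0ms (3)

note 3 onset = 6b = 5000.0ms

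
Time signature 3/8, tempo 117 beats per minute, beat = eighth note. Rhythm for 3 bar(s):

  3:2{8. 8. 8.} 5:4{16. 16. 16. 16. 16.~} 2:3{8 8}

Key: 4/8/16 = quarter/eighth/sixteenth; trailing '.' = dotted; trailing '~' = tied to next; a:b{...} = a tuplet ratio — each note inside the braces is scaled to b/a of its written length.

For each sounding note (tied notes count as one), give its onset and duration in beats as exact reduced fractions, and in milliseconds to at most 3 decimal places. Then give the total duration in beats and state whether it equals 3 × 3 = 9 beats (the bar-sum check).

1) 0.0ms=0b +512.821ms=1b
2) 512.821ms=1b +512.821ms=1b
3) 1025.641ms=2b +512.821ms=1b
4) 1538.462ms=3b +307.692ms=3/5b
5) 1846.154ms=18/5b +307.692ms=3/5b
6) 2153.846ms=21/5b +307.692ms=3/5b
7) 2461.538ms=24/5b +307.692ms=3/5b
8) 2769.231ms=27/5b +1076.923ms=21/10b
9) 3846.154ms=15/2b +769.231ms=3/2b
Σ=9b of 9 (117bpm 3/8) — PASS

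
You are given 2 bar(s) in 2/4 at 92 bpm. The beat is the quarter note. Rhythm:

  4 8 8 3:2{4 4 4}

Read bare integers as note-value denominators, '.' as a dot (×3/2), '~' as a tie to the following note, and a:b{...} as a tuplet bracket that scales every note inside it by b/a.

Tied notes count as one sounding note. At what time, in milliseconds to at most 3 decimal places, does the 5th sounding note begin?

note 5 onset = 8/3b = 1739.13ms

1. 0.0ms @ 0 + 652.174ms (1)
2. 652.174ms @ 1 + 326.087ms (1/2)
3. 978.261ms @ 3/2 + 326.087ms (1/2)
4. 1304.348ms @ 2 + 434.783ms (2/3)
5. 1739.13ms @ 8/3 + 434.783ms (2/3)
6. 2173.913ms @ 10/3 + 434.783ms (2/3)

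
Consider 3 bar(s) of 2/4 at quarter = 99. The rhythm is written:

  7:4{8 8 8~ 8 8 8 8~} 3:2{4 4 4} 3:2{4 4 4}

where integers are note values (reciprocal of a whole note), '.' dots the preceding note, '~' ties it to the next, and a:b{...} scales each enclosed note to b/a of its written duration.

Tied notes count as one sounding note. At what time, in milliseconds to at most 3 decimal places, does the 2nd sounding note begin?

1. 0.0ms @ 0 + 173.16ms (2/7)
2. 173.16ms @ 2/7 + 173.16ms (2/7)
3. 346.32ms @ 4/7 + 346.32ms (4/7)
4. 692.641ms @ 8/7 + 173.16ms (2/7)
5. 865.801ms @ 10/7 + 173.16ms (2/7)
6. 1038.961ms @ 12/7 + 577.201ms (20/21)
7. 1616.162ms @ 8/3 + 404.04ms (2/3)
8. 2020.202ms @ 10/3 + 404.04ms (2/3)
9. 2424.242ms @ 4 + 404.04ms (2/3)
10. 2828.283ms @ 14/3 + 404.04ms (2/3)
11. 3232.323ms @ 16/3 + 404.04ms (2/3)

note 2 onset = 2/7b = 173.16ms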